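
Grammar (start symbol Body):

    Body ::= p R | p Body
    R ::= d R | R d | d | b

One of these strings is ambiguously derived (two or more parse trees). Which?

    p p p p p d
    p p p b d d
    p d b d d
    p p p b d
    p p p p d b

p p p p p d: 1 tree
p p p b d d: 1 tree
p d b d d: 3 trees
p p p b d: 1 tree
p p p p d b: 1 tree

p d b d d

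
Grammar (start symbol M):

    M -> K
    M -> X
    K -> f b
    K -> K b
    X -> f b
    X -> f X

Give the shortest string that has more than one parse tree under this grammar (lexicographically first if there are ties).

length 2: f b has 2 parse trees

Two derivations of f b:
  M ⇒ K ⇒ f b
  M ⇒ X ⇒ f b

f b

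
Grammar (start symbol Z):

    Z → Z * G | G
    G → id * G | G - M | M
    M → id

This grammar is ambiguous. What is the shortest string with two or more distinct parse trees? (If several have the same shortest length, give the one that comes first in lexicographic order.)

id * id

length 1: no string has ≥2 trees
length 3: id * id has 2 parse trees

Two derivations of id * id:
  Z ⇒ Z * G ⇒ G * G ⇒ M * G ⇒ id * G ⇒ id * M ⇒ id * id
  Z ⇒ G ⇒ id * G ⇒ id * M ⇒ id * id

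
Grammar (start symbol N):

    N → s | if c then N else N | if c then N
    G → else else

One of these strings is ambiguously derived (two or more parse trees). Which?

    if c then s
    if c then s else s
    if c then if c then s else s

if c then s: 1 tree
if c then s else s: 1 tree
if c then if c then s else s: 2 trees

if c then if c then s else s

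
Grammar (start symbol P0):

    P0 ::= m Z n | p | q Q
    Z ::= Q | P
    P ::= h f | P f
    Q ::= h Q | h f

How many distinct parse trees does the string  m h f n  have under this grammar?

2

Parse trees for m h f n:
  [P0 m [Z [Q h f]] n]
  [P0 m [Z [P h f]] n]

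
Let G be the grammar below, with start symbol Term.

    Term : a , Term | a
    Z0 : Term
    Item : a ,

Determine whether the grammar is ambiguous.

Unambiguous

(Z0, Item are unreachable from Term, so their rules don't affect L(Term).) Right-recursive list with a separator: after each atom, whether the separator follows determines the rule. One parse per string.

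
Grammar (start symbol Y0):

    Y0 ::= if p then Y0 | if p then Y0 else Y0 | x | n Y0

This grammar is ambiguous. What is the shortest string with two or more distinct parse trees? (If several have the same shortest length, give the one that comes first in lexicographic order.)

if p then if p then x else x

length 1: no string has ≥2 trees
length 2: no string has ≥2 trees
length 3: no string has ≥2 trees
length 4: no string has ≥2 trees
length 5: no string has ≥2 trees
length 6: no string has ≥2 trees
length 7: no string has ≥2 trees
length 8: no string has ≥2 trees
length 9: if p then if p then x else x has 2 parse trees

Two derivations of if p then if p then x else x:
  Y0 ⇒ if p then Y0 ⇒ if p then if p then Y0 else Y0 ⇒ if p then if p then x else Y0 ⇒ if p then if p then x else x
  Y0 ⇒ if p then Y0 else Y0 ⇒ if p then if p then Y0 else Y0 ⇒ if p then if p then x else Y0 ⇒ if p then if p then x else x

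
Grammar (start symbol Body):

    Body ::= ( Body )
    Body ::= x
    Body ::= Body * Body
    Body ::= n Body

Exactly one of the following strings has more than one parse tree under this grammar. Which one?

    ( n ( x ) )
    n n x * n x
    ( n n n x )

n n x * n x

( n ( x ) ): 1 tree
n n x * n x: 3 trees
( n n n x ): 1 tree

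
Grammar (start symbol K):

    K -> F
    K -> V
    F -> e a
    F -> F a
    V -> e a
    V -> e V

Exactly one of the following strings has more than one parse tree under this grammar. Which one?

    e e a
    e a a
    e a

e a

e e a: 1 tree
e a a: 1 tree
e a: 2 trees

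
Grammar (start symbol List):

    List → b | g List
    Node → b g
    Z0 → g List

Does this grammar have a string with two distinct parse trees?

(Node, Z0 are unreachable from List, so their rules don't affect L(List).) Each reachable nonterminal has at most one production per leading terminal, and all productions are right-linear; the derivation is determined token-by-token.

Unambiguous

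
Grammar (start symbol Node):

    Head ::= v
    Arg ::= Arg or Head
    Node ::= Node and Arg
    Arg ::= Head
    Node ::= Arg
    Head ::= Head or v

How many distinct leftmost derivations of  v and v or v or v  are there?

4

Parse trees for v and v or v or v:
  [Node [Node [Arg [Head v]]] and [Arg [Arg [Head v]] or [Head [Head v] or v]]]
  [Node [Node [Arg [Head v]]] and [Arg [Arg [Arg [Head v]] or [Head v]] or [Head v]]]
  [Node [Node [Arg [Head v]]] and [Arg [Arg [Head [Head v] or v]] or [Head v]]]
  [Node [Node [Arg [Head v]]] and [Arg [Head [Head [Head v] or v] or v]]]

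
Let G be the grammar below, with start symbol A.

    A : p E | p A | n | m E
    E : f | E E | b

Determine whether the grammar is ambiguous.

Ambiguous

Witness: m b b b

Derivation 1: A ⇒ m E ⇒ m E E ⇒ m E E E ⇒ m b E E ⇒ m b b E ⇒ m b b b
Derivation 2: A ⇒ m E ⇒ m E E ⇒ m b E ⇒ m b E E ⇒ m b b E ⇒ m b b b

Two distinct leftmost derivations for the same string.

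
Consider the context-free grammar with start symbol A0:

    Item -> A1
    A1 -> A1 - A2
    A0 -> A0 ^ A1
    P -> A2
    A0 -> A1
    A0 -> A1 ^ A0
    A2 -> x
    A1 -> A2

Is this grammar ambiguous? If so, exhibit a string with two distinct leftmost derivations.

Ambiguous

Witness: x ^ x

Derivation 1: A0 ⇒ A0 ^ A1 ⇒ A1 ^ A1 ⇒ A2 ^ A1 ⇒ x ^ A1 ⇒ x ^ A2 ⇒ x ^ x
Derivation 2: A0 ⇒ A1 ^ A0 ⇒ A2 ^ A0 ⇒ x ^ A0 ⇒ x ^ A1 ⇒ x ^ A2 ⇒ x ^ x

Two distinct leftmost derivations for the same string.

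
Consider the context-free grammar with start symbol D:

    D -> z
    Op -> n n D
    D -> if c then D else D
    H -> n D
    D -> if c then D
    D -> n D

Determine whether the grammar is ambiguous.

Ambiguous

Witness: if c then if c then z else z

Derivation 1: D ⇒ if c then D else D ⇒ if c then if c then D else D ⇒ if c then if c then z else D ⇒ if c then if c then z else z
Derivation 2: D ⇒ if c then D ⇒ if c then if c then D else D ⇒ if c then if c then z else D ⇒ if c then if c then z else z

Two distinct leftmost derivations for the same string.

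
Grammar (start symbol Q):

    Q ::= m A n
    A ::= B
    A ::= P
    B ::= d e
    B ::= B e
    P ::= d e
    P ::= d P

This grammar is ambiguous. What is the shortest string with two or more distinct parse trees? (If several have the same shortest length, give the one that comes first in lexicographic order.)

length 4: m d e n has 2 parse trees

Two derivations of m d e n:
  Q ⇒ m A n ⇒ m B n ⇒ m d e n
  Q ⇒ m A n ⇒ m P n ⇒ m d e n

m d e n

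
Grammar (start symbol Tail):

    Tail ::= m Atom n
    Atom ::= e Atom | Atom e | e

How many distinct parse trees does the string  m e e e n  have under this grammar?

Parse trees for m e e e n:
  [Tail m [Atom e [Atom e [Atom e]]] n]
  [Tail m [Atom e [Atom [Atom e] e]] n]
  [Tail m [Atom [Atom e [Atom e]] e] n]
  [Tail m [Atom [Atom [Atom e] e] e] n]

4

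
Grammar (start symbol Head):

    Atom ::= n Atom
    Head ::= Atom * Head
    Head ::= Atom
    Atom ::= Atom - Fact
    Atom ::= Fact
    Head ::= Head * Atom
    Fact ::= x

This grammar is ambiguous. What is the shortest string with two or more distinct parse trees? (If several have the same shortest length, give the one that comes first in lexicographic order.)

length 1: no string has ≥2 trees
length 2: no string has ≥2 trees
length 3: x * x has 2 parse trees

Two derivations of x * x:
  Head ⇒ Atom * Head ⇒ Fact * Head ⇒ x * Head ⇒ x * Atom ⇒ x * Fact ⇒ x * x
  Head ⇒ Head * Atom ⇒ Atom * Atom ⇒ Fact * Atom ⇒ x * Atom ⇒ x * Fact ⇒ x * x

x * x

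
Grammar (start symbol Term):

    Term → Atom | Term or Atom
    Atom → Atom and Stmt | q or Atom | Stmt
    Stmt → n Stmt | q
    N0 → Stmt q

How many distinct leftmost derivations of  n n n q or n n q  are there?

1

Parse trees for n n n q or n n q:
  [Term [Term [Atom [Stmt n [Stmt n [Stmt n [Stmt q]]]]]] or [Atom [Stmt n [Stmt n [Stmt q]]]]]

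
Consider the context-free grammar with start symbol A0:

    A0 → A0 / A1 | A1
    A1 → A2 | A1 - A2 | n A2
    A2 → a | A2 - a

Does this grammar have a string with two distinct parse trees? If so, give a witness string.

Ambiguous

Witness: a - a

Derivation 1: A0 ⇒ A1 ⇒ A2 ⇒ A2 - a ⇒ a - a
Derivation 2: A0 ⇒ A1 ⇒ A1 - A2 ⇒ A2 - A2 ⇒ a - A2 ⇒ a - a

Two distinct leftmost derivations for the same string.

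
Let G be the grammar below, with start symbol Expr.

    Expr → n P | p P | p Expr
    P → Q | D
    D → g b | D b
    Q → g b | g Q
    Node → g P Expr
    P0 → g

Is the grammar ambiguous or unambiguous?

Ambiguous

Witness: n g b

Derivation 1: Expr ⇒ n P ⇒ n Q ⇒ n g b
Derivation 2: Expr ⇒ n P ⇒ n D ⇒ n g b

Two distinct leftmost derivations for the same string.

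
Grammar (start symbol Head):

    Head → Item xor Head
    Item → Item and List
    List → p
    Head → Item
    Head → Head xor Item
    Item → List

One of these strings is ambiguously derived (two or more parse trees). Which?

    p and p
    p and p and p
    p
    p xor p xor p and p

p xor p xor p and p

p and p: 1 tree
p and p and p: 1 tree
p: 1 tree
p xor p xor p and p: 4 trees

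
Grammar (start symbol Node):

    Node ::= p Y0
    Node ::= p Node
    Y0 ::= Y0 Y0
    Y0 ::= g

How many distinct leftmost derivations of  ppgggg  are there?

Parse trees for ppgggg:
  [Node p [Node p [Y0 [Y0 g] [Y0 [Y0 g] [Y0 [Y0 g] [Y0 g]]]]]]
  [Node p [Node p [Y0 [Y0 g] [Y0 [Y0 [Y0 g] [Y0 g]] [Y0 g]]]]]
  [Node p [Node p [Y0 [Y0 [Y0 g] [Y0 g]] [Y0 [Y0 g] [Y0 g]]]]]
  [Node p [Node p [Y0 [Y0 [Y0 g] [Y0 [Y0 g] [Y0 g]]] [Y0 g]]]]
  [Node p [Node p [Y0 [Y0 [Y0 [Y0 g] [Y0 g]] [Y0 g]] [Y0 g]]]]

5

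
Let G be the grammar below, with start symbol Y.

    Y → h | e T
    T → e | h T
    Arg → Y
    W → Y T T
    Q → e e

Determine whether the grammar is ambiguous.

(Arg, W, Q are unreachable from Y, so their rules don't affect L(Y).) The reachable rules are right-linear with at most one rule per (nonterminal, next-terminal) pair. Each input token forces the next rule, so parsing is deterministic.

Unambiguous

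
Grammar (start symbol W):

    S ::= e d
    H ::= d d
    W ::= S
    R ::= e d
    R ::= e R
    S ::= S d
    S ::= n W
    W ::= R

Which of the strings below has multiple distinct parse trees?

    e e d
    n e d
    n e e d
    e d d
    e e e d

e e d: 1 tree
n e d: 2 trees
n e e d: 1 tree
e d d: 1 tree
e e e d: 1 tree

n e d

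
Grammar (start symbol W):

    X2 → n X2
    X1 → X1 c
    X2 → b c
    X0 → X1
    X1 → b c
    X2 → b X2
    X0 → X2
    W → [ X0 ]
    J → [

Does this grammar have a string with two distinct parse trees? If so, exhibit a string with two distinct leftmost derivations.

Witness: [ b c ]

Derivation 1: W ⇒ [ X0 ] ⇒ [ X1 ] ⇒ [ b c ]
Derivation 2: W ⇒ [ X0 ] ⇒ [ X2 ] ⇒ [ b c ]

Two distinct leftmost derivations for the same string.

Ambiguous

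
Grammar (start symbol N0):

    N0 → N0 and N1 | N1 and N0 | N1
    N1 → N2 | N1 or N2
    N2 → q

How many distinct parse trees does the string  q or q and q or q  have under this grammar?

Parse trees for q or q and q or q:
  [N0 [N0 [N1 [N1 [N2 q]] or [N2 q]]] and [N1 [N1 [N2 q]] or [N2 q]]]
  [N0 [N1 [N1 [N2 q]] or [N2 q]] and [N0 [N1 [N1 [N2 q]] or [N2 q]]]]

2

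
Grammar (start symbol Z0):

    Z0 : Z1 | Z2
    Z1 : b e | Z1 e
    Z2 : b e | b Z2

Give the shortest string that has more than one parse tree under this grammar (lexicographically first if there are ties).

b e

length 2: b e has 2 parse trees

Two derivations of b e:
  Z0 ⇒ Z1 ⇒ b e
  Z0 ⇒ Z2 ⇒ b e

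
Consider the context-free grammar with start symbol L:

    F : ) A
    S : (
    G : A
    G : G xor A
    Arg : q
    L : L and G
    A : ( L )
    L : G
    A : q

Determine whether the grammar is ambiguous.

Only L, G, A are reachable from L; ignoring the rest: L → L and G | G  ;  G → G xor A | A  — a left-associative chain with A at the bottom. Each string factors uniquely by precedence.

Unambiguous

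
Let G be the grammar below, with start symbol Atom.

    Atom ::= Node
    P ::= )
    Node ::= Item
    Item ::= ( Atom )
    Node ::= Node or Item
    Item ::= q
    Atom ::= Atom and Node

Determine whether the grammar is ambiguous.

Unambiguous

Only Atom, Node, Item are reachable from Atom; ignoring the rest: Atom → Atom and Node | Node  ;  Node → Node or Item | Item  — a left-associative chain with Item at the bottom. Each string factors uniquely by precedence.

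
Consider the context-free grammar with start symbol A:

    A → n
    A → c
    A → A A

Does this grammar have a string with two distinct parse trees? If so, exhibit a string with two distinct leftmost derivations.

Witness: c c c

Derivation 1: A ⇒ A A ⇒ c A ⇒ c A A ⇒ c c A ⇒ c c c
Derivation 2: A ⇒ A A ⇒ A A A ⇒ c A A ⇒ c c A ⇒ c c c

Two distinct leftmost derivations for the same string.

Ambiguous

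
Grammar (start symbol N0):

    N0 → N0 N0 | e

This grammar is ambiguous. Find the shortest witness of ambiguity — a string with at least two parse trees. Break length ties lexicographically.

e e e

length 1: no string has ≥2 trees
length 2: no string has ≥2 trees
length 3: e e e has 2 parse trees

Two derivations of e e e:
  N0 ⇒ N0 N0 ⇒ N0 N0 N0 ⇒ e N0 N0 ⇒ e e N0 ⇒ e e e
  N0 ⇒ N0 N0 ⇒ e N0 ⇒ e N0 N0 ⇒ e e N0 ⇒ e e e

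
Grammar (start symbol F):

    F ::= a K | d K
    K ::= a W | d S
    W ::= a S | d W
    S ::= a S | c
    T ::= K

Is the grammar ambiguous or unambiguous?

Unambiguous

(T is unreachable from F, so its rules don't affect L(F).) Restricted to the reachable nonterminals, every rule has the form A → t or A → t B, and no two rules for the same A share a first terminal. The grammar encodes a DFA — one run per string.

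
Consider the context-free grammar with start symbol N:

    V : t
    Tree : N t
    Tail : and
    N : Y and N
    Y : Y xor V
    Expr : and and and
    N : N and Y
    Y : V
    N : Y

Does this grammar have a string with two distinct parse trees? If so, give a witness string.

Witness: t and t

Derivation 1: N ⇒ Y and N ⇒ V and N ⇒ t and N ⇒ t and Y ⇒ t and V ⇒ t and t
Derivation 2: N ⇒ N and Y ⇒ Y and Y ⇒ V and Y ⇒ t and Y ⇒ t and V ⇒ t and t

Two distinct leftmost derivations for the same string.

Ambiguous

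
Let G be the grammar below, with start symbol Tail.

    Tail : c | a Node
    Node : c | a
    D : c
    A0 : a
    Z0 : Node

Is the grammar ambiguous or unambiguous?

(D, A0, Z0 are unreachable from Tail, so their rules don't affect L(Tail).) Each reachable nonterminal has at most one production per leading terminal, and all productions are right-linear; the derivation is determined token-by-token.

Unambiguous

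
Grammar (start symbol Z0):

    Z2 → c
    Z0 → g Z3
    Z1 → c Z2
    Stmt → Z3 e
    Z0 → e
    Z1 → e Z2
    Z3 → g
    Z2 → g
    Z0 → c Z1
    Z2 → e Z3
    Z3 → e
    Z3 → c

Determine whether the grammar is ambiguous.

(Stmt is unreachable from Z0, so its rules don't affect L(Z0).) The reachable rules are right-linear with at most one rule per (nonterminal, next-terminal) pair. Each input token forces the next rule, so parsing is deterministic.

Unambiguous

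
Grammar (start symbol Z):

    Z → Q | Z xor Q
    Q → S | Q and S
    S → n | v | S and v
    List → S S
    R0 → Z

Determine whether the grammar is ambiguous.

Ambiguous

Witness: n and v

Derivation 1: Z ⇒ Q ⇒ S ⇒ S and v ⇒ n and v
Derivation 2: Z ⇒ Q ⇒ Q and S ⇒ S and S ⇒ n and S ⇒ n and v

Two distinct leftmost derivations for the same string.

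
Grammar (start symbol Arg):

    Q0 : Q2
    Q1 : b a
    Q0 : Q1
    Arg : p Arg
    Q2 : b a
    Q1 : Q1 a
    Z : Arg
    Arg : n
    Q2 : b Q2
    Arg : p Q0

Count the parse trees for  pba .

2

Parse trees for pba:
  [Arg p [Q0 [Q2 b a]]]
  [Arg p [Q0 [Q1 b a]]]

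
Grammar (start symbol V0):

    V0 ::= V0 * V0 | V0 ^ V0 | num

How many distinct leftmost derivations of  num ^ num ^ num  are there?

Parse trees for num ^ num ^ num:
  [V0 [V0 num] ^ [V0 [V0 num] ^ [V0 num]]]
  [V0 [V0 [V0 num] ^ [V0 num]] ^ [V0 num]]

2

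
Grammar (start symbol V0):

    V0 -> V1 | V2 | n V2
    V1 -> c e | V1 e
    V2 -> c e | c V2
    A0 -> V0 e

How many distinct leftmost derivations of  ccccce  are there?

Parse trees for ccccce:
  [V0 [V2 c [V2 c [V2 c [V2 c [V2 c e]]]]]]

1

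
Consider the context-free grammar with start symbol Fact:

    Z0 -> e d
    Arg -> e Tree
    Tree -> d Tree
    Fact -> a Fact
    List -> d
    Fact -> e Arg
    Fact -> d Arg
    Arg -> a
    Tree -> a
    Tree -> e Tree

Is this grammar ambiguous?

Only Fact, Arg, Tree are reachable from Fact; ignoring the rest: The reachable rules are right-linear with at most one rule per (nonterminal, next-terminal) pair. Each input token forces the next rule, so parsing is deterministic.

Unambiguous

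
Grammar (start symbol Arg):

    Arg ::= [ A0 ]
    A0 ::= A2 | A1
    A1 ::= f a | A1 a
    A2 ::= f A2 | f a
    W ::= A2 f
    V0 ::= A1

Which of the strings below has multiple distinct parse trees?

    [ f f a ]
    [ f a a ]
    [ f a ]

[ f f a ]: 1 tree
[ f a a ]: 1 tree
[ f a ]: 2 trees

[ f a ]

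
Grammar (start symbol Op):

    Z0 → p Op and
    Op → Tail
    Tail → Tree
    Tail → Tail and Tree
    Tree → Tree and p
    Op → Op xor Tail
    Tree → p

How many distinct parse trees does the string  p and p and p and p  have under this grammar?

Parse trees for p and p and p and p:
  [Op [Tail [Tree [Tree [Tree [Tree p] and p] and p] and p]]]
  [Op [Tail [Tail [Tree p]] and [Tree [Tree [Tree p] and p] and p]]]
  [Op [Tail [Tail [Tree [Tree p] and p]] and [Tree [Tree p] and p]]]
  [Op [Tail [Tail [Tail [Tree p]] and [Tree p]] and [Tree [Tree p] and p]]]
  [Op [Tail [Tail [Tree [Tree [Tree p] and p] and p]] and [Tree p]]]
  [Op [Tail [Tail [Tail [Tree p]] and [Tree [Tree p] and p]] and [Tree p]]]
  [Op [Tail [Tail [Tail [Tree [Tree p] and p]] and [Tree p]] and [Tree p]]]
  [Op [Tail [Tail [Tail [Tail [Tree p]] and [Tree p]] and [Tree p]] and [Tree p]]]

8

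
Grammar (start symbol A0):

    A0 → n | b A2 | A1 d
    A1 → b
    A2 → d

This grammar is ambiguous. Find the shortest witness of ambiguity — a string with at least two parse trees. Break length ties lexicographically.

length 1: no string has ≥2 trees
length 2: b d has 2 parse trees

Two derivations of b d:
  A0 ⇒ b A2 ⇒ b d
  A0 ⇒ A1 d ⇒ b d

b d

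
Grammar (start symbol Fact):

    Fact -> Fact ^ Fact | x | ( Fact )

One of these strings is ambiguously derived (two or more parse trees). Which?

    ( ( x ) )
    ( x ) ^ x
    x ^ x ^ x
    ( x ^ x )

x ^ x ^ x

( ( x ) ): 1 tree
( x ) ^ x: 1 tree
x ^ x ^ x: 2 trees
( x ^ x ): 1 tree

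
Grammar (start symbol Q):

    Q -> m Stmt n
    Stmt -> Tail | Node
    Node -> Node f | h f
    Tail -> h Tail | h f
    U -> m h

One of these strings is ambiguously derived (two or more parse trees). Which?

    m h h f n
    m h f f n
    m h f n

m h f n

m h h f n: 1 tree
m h f f n: 1 tree
m h f n: 2 trees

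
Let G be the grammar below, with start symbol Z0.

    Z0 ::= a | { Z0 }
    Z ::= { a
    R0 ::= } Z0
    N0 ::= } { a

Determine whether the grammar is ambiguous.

(Z, R0, N0 are unreachable from Z0, so their rules don't affect L(Z0).) L(Z0) is { openⁿ atom closeⁿ : n ≥ 0 }. The bracket depth fixes n, and the derivation is forced at every step.

Unambiguous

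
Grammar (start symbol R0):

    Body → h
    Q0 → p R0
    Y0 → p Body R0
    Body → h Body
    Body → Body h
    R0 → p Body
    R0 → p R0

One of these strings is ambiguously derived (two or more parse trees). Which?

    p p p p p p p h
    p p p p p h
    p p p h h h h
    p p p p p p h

p p p h h h h

p p p p p p p h: 1 tree
p p p p p h: 1 tree
p p p h h h h: 8 trees
p p p p p p h: 1 tree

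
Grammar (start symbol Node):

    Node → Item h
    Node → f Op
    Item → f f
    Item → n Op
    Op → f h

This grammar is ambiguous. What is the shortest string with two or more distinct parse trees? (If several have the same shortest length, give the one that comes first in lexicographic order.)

length 3: f f h has 2 parse trees

Two derivations of f f h:
  Node ⇒ Item h ⇒ f f h
  Node ⇒ f Op ⇒ f f h

f f h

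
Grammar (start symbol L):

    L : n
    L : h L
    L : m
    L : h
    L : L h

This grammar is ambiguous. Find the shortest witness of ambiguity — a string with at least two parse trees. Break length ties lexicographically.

length 1: no string has ≥2 trees
length 2: h h has 2 parse trees

Two derivations of h h:
  L ⇒ h L ⇒ h h
  L ⇒ L h ⇒ h h

h h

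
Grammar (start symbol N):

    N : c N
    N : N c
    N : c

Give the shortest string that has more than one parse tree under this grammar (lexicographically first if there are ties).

c c

length 1: no string has ≥2 trees
length 2: c c has 2 parse trees

Two derivations of c c:
  N ⇒ c N ⇒ c c
  N ⇒ N c ⇒ c c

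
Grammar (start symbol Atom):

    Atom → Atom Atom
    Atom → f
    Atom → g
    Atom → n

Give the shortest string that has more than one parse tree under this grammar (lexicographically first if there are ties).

length 1: no string has ≥2 trees
length 2: no string has ≥2 trees
length 3: f f f has 2 parse trees

Two derivations of f f f:
  Atom ⇒ Atom Atom ⇒ Atom Atom Atom ⇒ f Atom Atom ⇒ f f Atom ⇒ f f f
  Atom ⇒ Atom Atom ⇒ f Atom ⇒ f Atom Atom ⇒ f f Atom ⇒ f f f

f f f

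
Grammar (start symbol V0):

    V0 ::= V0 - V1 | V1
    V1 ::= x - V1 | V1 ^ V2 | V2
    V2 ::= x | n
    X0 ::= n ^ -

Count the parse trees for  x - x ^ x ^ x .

Parse trees for x - x ^ x ^ x:
  [V0 [V0 [V1 [V2 x]]] - [V1 [V1 [V1 [V2 x]] ^ [V2 x]] ^ [V2 x]]]
  [V0 [V1 x - [V1 [V1 [V1 [V2 x]] ^ [V2 x]] ^ [V2 x]]]]
  [V0 [V1 [V1 x - [V1 [V1 [V2 x]] ^ [V2 x]]] ^ [V2 x]]]
  [V0 [V1 [V1 [V1 x - [V1 [V2 x]]] ^ [V2 x]] ^ [V2 x]]]

4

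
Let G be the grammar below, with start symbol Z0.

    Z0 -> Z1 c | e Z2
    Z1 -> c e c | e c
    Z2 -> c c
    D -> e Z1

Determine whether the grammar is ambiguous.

Witness: e c c

Derivation 1: Z0 ⇒ Z1 c ⇒ e c c
Derivation 2: Z0 ⇒ e Z2 ⇒ e c c

Two distinct leftmost derivations for the same string.

Ambiguous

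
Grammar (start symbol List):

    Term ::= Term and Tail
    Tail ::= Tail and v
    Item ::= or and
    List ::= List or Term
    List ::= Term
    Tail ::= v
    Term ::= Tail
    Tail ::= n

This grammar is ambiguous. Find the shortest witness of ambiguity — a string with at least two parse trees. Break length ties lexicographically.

length 1: no string has ≥2 trees
length 3: n and v has 2 parse trees

Two derivations of n and v:
  List ⇒ Term ⇒ Term and Tail ⇒ Tail and Tail ⇒ n and Tail ⇒ n and v
  List ⇒ Term ⇒ Tail ⇒ Tail and v ⇒ n and v

n and v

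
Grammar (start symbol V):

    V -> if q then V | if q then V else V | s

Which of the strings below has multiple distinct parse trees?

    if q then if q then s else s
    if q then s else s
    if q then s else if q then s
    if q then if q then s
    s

if q then if q then s else s: 2 trees
if q then s else s: 1 tree
if q then s else if q then s: 1 tree
if q then if q then s: 1 tree
s: 1 tree

if q then if q then s else s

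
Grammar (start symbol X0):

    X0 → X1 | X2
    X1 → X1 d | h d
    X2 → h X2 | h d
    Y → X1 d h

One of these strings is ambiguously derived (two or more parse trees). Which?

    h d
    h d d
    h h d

h d

h d: 2 trees
h d d: 1 tree
h h d: 1 tree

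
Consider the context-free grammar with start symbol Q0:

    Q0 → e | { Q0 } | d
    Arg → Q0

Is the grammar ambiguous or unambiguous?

Only Q0 is reachable from Q0; ignoring the rest: L(Q0) is { openⁿ atom closeⁿ : n ≥ 0 }. The bracket depth fixes n, and the derivation is forced at every step.

Unambiguous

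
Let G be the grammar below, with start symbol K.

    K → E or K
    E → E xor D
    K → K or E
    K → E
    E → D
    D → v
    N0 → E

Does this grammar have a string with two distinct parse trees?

Ambiguous

Witness: v or v

Derivation 1: K ⇒ E or K ⇒ D or K ⇒ v or K ⇒ v or E ⇒ v or D ⇒ v or v
Derivation 2: K ⇒ K or E ⇒ E or E ⇒ D or E ⇒ v or E ⇒ v or D ⇒ v or v

Two distinct leftmost derivations for the same string.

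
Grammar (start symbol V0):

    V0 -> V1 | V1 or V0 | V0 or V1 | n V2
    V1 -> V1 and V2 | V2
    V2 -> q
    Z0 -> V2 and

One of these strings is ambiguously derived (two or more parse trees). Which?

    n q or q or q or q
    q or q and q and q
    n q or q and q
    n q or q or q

n q or q or q or q: 1 tree
q or q and q and q: 2 trees
n q or q and q: 1 tree
n q or q or q: 1 tree

q or q and q and q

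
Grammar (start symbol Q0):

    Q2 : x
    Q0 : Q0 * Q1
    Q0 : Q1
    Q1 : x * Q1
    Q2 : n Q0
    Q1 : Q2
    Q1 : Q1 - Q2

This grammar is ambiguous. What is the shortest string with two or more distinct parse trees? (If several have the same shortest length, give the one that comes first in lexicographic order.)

length 1: no string has ≥2 trees
length 2: no string has ≥2 trees
length 3: x * x has 2 parse trees

Two derivations of x * x:
  Q0 ⇒ Q0 * Q1 ⇒ Q1 * Q1 ⇒ Q2 * Q1 ⇒ x * Q1 ⇒ x * Q2 ⇒ x * x
  Q0 ⇒ Q1 ⇒ x * Q1 ⇒ x * Q2 ⇒ x * x

x * x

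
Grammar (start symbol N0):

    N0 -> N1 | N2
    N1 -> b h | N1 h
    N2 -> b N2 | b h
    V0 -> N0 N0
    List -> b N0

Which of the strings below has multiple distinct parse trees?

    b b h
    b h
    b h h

b h

b b h: 1 tree
b h: 2 trees
b h h: 1 tree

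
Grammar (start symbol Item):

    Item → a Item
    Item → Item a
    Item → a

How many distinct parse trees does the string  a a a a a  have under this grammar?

16

Parse trees for a a a a a (showing first 6 of 16):
  [Item a [Item a [Item a [Item a [Item a]]]]]
  [Item a [Item a [Item a [Item [Item a] a]]]]
  [Item a [Item a [Item [Item a [Item a]] a]]]
  [Item a [Item a [Item [Item [Item a] a] a]]]
  [Item a [Item [Item a [Item a [Item a]]] a]]
  [Item a [Item [Item a [Item [Item a] a]] a]]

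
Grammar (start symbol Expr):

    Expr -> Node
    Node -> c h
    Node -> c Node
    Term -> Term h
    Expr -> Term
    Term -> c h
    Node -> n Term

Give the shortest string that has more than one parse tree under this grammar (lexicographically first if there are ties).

length 2: c h has 2 parse trees

Two derivations of c h:
  Expr ⇒ Node ⇒ c h
  Expr ⇒ Term ⇒ c h

c h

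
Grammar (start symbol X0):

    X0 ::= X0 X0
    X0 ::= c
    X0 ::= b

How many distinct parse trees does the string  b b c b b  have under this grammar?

Parse trees for b b c b b (showing first 6 of 14):
  [X0 [X0 b] [X0 [X0 b] [X0 [X0 c] [X0 [X0 b] [X0 b]]]]]
  [X0 [X0 b] [X0 [X0 b] [X0 [X0 [X0 c] [X0 b]] [X0 b]]]]
  [X0 [X0 b] [X0 [X0 [X0 b] [X0 c]] [X0 [X0 b] [X0 b]]]]
  [X0 [X0 b] [X0 [X0 [X0 b] [X0 [X0 c] [X0 b]]] [X0 b]]]
  [X0 [X0 b] [X0 [X0 [X0 [X0 b] [X0 c]] [X0 b]] [X0 b]]]
  [X0 [X0 [X0 b] [X0 b]] [X0 [X0 c] [X0 [X0 b] [X0 b]]]]

14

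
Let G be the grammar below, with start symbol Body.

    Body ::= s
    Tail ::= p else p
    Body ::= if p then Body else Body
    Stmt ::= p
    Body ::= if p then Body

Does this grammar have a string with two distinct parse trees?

Witness: if p then if p then s else s

Derivation 1: Body ⇒ if p then Body else Body ⇒ if p then if p then Body else Body ⇒ if p then if p then s else Body ⇒ if p then if p then s else s
Derivation 2: Body ⇒ if p then Body ⇒ if p then if p then Body else Body ⇒ if p then if p then s else Body ⇒ if p then if p then s else s

Two distinct leftmost derivations for the same string.

Ambiguous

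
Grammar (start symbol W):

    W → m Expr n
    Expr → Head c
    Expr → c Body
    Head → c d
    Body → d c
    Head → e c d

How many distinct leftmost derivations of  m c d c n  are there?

2

Parse trees for m c d c n:
  [W m [Expr [Head c d] c] n]
  [W m [Expr c [Body d c]] n]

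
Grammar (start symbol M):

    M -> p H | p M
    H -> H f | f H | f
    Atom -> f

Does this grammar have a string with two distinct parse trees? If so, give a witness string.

Ambiguous

Witness: p f f

Derivation 1: M ⇒ p H ⇒ p H f ⇒ p f f
Derivation 2: M ⇒ p H ⇒ p f H ⇒ p f f

Two distinct leftmost derivations for the same string.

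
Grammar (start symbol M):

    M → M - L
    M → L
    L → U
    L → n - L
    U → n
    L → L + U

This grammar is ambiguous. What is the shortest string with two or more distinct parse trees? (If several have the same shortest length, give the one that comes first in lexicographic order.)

length 1: no string has ≥2 trees
length 3: n - n has 2 parse trees

Two derivations of n - n:
  M ⇒ M - L ⇒ L - L ⇒ U - L ⇒ n - L ⇒ n - U ⇒ n - n
  M ⇒ L ⇒ n - L ⇒ n - U ⇒ n - n

n - n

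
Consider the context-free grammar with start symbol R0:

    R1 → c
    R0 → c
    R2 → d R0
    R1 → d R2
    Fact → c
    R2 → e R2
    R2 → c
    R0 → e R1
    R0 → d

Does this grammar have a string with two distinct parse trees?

Only R0, R1, R2 are reachable from R0; ignoring the rest: Each reachable nonterminal has at most one production per leading terminal, and all productions are right-linear; the derivation is determined token-by-token.

Unambiguous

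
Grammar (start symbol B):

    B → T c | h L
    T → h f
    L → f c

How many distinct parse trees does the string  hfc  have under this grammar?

Parse trees for hfc:
  [B [T h f] c]
  [B h [L f c]]

2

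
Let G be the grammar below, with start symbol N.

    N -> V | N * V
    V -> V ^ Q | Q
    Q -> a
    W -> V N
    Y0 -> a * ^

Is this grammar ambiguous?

Only N, V, Q are reachable from N; ignoring the rest: The grammar is stratified — N handles '*' (left-recursive), V handles '^', Q atoms. Each operator has a fixed associativity and precedence level, so every string has one parse.

Unambiguous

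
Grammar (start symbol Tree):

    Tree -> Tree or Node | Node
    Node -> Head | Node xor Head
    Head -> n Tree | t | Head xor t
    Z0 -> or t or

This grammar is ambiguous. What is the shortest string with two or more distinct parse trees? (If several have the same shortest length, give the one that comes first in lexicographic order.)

length 1: no string has ≥2 trees
length 2: no string has ≥2 trees
length 3: t xor t has 2 parse trees

Two derivations of t xor t:
  Tree ⇒ Node ⇒ Head ⇒ Head xor t ⇒ t xor t
  Tree ⇒ Node ⇒ Node xor Head ⇒ Head xor Head ⇒ t xor Head ⇒ t xor t

t xor t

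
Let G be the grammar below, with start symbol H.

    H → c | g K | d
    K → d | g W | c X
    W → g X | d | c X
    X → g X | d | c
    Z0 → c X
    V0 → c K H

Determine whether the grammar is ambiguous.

(Z0, V0 are unreachable from H, so their rules don't affect L(H).) Each reachable nonterminal has at most one production per leading terminal, and all productions are right-linear; the derivation is determined token-by-token.

Unambiguous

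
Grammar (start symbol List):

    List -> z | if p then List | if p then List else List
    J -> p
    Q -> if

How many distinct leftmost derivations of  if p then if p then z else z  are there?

Parse trees for if p then if p then z else z:
  [List if p then [List if p then [List z] else [List z]]]
  [List if p then [List if p then [List z]] else [List z]]

2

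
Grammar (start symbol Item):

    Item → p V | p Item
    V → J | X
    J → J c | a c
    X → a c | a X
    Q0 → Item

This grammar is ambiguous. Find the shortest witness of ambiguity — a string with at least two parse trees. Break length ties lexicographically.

length 3: p a c has 2 parse trees

Two derivations of p a c:
  Item ⇒ p V ⇒ p J ⇒ p a c
  Item ⇒ p V ⇒ p X ⇒ p a c

p a c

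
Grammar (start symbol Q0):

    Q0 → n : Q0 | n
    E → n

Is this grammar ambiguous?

Unambiguous

(E is unreachable from Q0, so its rules don't affect L(Q0).) The reachable grammar is A → atom sep A | atom. Each atom is followed by either the separator (recurse) or end-of-string (stop) — no choice point.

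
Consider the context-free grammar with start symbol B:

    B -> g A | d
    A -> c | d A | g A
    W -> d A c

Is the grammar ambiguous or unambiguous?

Unambiguous

Only B, A are reachable from B; ignoring the rest: Each reachable nonterminal has at most one production per leading terminal, and all productions are right-linear; the derivation is determined token-by-token.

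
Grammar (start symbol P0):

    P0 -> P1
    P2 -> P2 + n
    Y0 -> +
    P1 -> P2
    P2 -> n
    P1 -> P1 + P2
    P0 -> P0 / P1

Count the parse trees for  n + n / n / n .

2

Parse trees for n + n / n / n:
  [P0 [P0 [P0 [P1 [P2 [P2 n] + n]]] / [P1 [P2 n]]] / [P1 [P2 n]]]
  [P0 [P0 [P0 [P1 [P1 [P2 n]] + [P2 n]]] / [P1 [P2 n]]] / [P1 [P2 n]]]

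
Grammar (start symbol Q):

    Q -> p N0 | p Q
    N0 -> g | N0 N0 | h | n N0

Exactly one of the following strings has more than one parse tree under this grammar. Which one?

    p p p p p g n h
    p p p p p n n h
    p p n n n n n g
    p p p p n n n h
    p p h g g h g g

p p p p p g n h: 1 tree
p p p p p n n h: 1 tree
p p n n n n n g: 1 tree
p p p p n n n h: 1 tree
p p h g g h g g: 42 trees

p p h g g h g g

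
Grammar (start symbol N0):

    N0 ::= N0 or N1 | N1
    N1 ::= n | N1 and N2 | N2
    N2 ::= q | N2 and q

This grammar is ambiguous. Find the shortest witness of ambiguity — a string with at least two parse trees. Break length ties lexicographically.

length 1: no string has ≥2 trees
length 3: q and q has 2 parse trees

Two derivations of q and q:
  N0 ⇒ N1 ⇒ N1 and N2 ⇒ N2 and N2 ⇒ q and N2 ⇒ q and q
  N0 ⇒ N1 ⇒ N2 ⇒ N2 and q ⇒ q and q

q and q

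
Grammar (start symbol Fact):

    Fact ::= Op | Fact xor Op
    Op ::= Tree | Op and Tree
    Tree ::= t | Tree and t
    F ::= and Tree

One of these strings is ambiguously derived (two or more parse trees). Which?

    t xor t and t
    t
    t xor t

t xor t and t: 2 trees
t: 1 tree
t xor t: 1 tree

t xor t and t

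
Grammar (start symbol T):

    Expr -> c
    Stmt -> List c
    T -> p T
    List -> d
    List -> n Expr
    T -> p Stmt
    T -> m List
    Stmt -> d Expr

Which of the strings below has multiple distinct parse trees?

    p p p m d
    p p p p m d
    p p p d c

p p p d c

p p p m d: 1 tree
p p p p m d: 1 tree
p p p d c: 2 trees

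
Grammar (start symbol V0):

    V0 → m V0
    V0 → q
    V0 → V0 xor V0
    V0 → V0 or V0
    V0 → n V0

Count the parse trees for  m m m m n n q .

Parse trees for m m m m n n q:
  [V0 m [V0 m [V0 m [V0 m [V0 n [V0 n [V0 q]]]]]]]

1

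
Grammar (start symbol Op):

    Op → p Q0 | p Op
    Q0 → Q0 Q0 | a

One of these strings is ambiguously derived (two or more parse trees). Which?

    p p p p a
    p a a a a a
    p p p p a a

p p p p a: 1 tree
p a a a a a: 14 trees
p p p p a a: 1 tree

p a a a a a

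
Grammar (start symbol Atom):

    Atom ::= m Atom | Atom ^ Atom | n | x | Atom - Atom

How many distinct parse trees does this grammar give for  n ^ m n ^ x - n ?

Parse trees for n ^ m n ^ x - n (showing first 6 of 9):
  [Atom [Atom n] ^ [Atom m [Atom [Atom n] ^ [Atom [Atom x] - [Atom n]]]]]
  [Atom [Atom n] ^ [Atom m [Atom [Atom [Atom n] ^ [Atom x]] - [Atom n]]]]
  [Atom [Atom n] ^ [Atom [Atom m [Atom n]] ^ [Atom [Atom x] - [Atom n]]]]
  [Atom [Atom n] ^ [Atom [Atom m [Atom [Atom n] ^ [Atom x]]] - [Atom n]]]
  [Atom [Atom n] ^ [Atom [Atom [Atom m [Atom n]] ^ [Atom x]] - [Atom n]]]
  [Atom [Atom [Atom n] ^ [Atom m [Atom n]]] ^ [Atom [Atom x] - [Atom n]]]

9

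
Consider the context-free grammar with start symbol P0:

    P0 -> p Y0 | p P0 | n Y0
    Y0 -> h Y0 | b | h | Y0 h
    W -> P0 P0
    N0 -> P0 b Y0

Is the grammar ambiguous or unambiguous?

Witness: n h h

Derivation 1: P0 ⇒ n Y0 ⇒ n h Y0 ⇒ n h h
Derivation 2: P0 ⇒ n Y0 ⇒ n Y0 h ⇒ n h h

Two distinct leftmost derivations for the same string.

Ambiguous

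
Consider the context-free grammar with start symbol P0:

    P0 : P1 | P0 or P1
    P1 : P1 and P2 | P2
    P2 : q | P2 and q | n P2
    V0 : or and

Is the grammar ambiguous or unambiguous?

Ambiguous

Witness: q and q

Derivation 1: P0 ⇒ P1 ⇒ P1 and P2 ⇒ P2 and P2 ⇒ q and P2 ⇒ q and q
Derivation 2: P0 ⇒ P1 ⇒ P2 ⇒ P2 and q ⇒ q and q

Two distinct leftmost derivations for the same string.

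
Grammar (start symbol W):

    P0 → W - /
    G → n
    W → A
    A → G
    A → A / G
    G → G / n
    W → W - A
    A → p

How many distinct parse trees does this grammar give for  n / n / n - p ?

Parse trees for n / n / n - p:
  [W [W [A [G [G [G n] / n] / n]]] - [A p]]
  [W [W [A [A [G n]] / [G [G n] / n]]] - [A p]]
  [W [W [A [A [G [G n] / n]] / [G n]]] - [A p]]
  [W [W [A [A [A [G n]] / [G n]] / [G n]]] - [A p]]

4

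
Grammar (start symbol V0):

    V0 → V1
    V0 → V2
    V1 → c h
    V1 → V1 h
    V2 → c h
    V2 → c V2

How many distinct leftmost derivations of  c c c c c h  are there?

1

Parse trees for c c c c c h:
  [V0 [V2 c [V2 c [V2 c [V2 c [V2 c h]]]]]]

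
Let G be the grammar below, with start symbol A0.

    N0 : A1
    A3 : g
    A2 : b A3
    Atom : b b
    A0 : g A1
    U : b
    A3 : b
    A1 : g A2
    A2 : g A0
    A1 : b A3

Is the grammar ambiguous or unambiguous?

(Atom, N0, U are unreachable from A0, so their rules don't affect L(A0).) Restricted to the reachable nonterminals, every rule has the form A → t or A → t B, and no two rules for the same A share a first terminal. The grammar encodes a DFA — one run per string.

Unambiguous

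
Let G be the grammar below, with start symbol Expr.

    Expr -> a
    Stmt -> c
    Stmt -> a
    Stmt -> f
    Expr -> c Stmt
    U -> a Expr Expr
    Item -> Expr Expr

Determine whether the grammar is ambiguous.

Only Expr, Stmt are reachable from Expr; ignoring the rest: The reachable rules are right-linear with at most one rule per (nonterminal, next-terminal) pair. Each input token forces the next rule, so parsing is deterministic.

Unambiguous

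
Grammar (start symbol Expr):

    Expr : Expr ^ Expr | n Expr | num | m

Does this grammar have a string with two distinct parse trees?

Witness: n m ^ m

Derivation 1: Expr ⇒ Expr ^ Expr ⇒ n Expr ^ Expr ⇒ n m ^ Expr ⇒ n m ^ m
Derivation 2: Expr ⇒ n Expr ⇒ n Expr ^ Expr ⇒ n m ^ Expr ⇒ n m ^ m

Two distinct leftmost derivations for the same string.

Ambiguous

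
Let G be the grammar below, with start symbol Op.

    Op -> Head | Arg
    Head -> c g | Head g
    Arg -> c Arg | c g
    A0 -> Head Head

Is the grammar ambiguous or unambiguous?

Witness: c g

Derivation 1: Op ⇒ Head ⇒ c g
Derivation 2: Op ⇒ Arg ⇒ c g

Two distinct leftmost derivations for the same string.

Ambiguous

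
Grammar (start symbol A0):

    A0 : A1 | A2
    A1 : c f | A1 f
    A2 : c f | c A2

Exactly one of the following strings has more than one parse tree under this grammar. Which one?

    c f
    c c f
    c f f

c f: 2 trees
c c f: 1 tree
c f f: 1 tree

c f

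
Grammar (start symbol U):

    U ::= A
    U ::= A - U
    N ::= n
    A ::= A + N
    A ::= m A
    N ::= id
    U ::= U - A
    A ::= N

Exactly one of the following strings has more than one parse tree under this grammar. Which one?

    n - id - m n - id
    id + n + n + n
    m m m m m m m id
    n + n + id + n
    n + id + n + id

n - id - m n - id: 8 trees
id + n + n + n: 1 tree
m m m m m m m id: 1 tree
n + n + id + n: 1 tree
n + id + n + id: 1 tree

n - id - m n - id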